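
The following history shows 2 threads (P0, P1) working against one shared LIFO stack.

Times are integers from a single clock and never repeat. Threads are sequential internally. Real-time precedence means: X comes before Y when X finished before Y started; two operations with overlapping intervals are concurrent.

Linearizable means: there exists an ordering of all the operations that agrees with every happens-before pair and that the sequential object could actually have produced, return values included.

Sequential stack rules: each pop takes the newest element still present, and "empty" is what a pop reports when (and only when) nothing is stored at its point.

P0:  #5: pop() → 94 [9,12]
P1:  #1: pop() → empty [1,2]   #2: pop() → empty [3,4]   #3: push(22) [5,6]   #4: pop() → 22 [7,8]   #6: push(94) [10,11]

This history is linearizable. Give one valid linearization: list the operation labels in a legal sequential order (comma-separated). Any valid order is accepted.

#1, #2, #3, #4, #6, #5

step 1: #1 pop() → empty — stack <>
step 2: #2 pop() → empty — stack <>
step 3: #3 push(22) — stack <22>
step 4: #4 pop() → 22 — stack <>
step 5: #6 push(94) — stack <94>
step 6: #5 pop() → 94 — stack <>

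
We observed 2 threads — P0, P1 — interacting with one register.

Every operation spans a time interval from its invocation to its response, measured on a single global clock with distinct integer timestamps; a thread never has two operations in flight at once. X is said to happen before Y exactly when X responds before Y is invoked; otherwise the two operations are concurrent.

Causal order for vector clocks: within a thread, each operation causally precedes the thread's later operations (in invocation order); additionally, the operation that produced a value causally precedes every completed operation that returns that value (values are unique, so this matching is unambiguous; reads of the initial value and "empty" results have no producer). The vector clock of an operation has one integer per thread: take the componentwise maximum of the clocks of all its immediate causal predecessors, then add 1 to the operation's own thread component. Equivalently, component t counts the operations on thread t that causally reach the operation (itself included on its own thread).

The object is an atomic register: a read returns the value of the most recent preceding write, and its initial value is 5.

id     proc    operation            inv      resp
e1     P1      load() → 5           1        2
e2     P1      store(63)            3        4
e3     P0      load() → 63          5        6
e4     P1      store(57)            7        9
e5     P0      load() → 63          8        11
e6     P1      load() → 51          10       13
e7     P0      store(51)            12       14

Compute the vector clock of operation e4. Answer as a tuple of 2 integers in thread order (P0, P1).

(0, 3)

e1, invoked 1, has no incoming edges; only P1's bump applies → (0, 1)
invoked at 3, e2 merges VC(e1)=(0, 1) and bumps P1's slot → (0, 2)
invoked at 7, e4 merges VC(e2)=(0, 2) and bumps P1's slot → (0, 3)
invoked at 5, e3 merges VC(e2)=(0, 2) and bumps P0's slot → (1, 2)
invoked at 8, e5 merges VC(e2)=(0, 2), VC(e3)=(1, 2) and bumps P0's slot → (2, 2)
invoked at 12, e7 merges VC(e5)=(2, 2) and bumps P0's slot → (3, 2)
invoked at 10, e6 merges VC(e4)=(0, 3), VC(e7)=(3, 2) and bumps P1's slot → (3, 4)
target: VC(e4) = (0, 3)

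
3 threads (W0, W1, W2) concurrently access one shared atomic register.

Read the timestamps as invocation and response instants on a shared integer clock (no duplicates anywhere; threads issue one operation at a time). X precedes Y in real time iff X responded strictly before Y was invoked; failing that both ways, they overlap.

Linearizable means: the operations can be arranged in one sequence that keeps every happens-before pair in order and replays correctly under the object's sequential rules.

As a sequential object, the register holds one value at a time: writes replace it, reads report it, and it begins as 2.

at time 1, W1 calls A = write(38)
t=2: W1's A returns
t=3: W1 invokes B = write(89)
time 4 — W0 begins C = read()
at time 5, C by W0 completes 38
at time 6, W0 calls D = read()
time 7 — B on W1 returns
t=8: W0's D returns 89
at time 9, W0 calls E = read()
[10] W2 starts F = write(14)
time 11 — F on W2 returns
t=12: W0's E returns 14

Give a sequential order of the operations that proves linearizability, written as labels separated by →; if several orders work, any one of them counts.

1. A write(38), leaving value 38
2. C read() → 38, leaving value 38
3. B write(89), leaving value 89
4. D read() → 89, leaving value 89
5. F write(14), leaving value 14
6. E read() → 14, leaving value 14

A → C → B → D → F → E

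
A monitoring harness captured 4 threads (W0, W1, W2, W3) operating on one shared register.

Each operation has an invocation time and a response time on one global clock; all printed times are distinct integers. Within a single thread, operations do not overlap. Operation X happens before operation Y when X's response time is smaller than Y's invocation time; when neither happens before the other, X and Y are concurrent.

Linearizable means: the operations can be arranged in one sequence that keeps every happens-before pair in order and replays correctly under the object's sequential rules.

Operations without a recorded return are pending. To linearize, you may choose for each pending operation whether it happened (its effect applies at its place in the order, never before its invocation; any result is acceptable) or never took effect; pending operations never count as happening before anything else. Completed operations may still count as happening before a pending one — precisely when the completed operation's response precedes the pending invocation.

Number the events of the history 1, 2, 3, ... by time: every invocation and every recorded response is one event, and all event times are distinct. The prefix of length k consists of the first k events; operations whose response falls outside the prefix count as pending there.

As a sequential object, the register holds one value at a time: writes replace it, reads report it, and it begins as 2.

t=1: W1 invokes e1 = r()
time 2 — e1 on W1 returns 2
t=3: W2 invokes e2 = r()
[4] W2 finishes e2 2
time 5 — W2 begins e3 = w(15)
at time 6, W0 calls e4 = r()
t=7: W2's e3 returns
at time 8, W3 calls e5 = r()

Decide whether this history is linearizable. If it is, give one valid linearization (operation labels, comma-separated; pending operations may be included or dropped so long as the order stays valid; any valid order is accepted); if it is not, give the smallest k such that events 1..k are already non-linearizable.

1. e1 r() → 2, leaving value 2
2. e2 r() → 2, leaving value 2
3. e3 w(15), leaving value 15

linearizable — witness: e1, e2, e3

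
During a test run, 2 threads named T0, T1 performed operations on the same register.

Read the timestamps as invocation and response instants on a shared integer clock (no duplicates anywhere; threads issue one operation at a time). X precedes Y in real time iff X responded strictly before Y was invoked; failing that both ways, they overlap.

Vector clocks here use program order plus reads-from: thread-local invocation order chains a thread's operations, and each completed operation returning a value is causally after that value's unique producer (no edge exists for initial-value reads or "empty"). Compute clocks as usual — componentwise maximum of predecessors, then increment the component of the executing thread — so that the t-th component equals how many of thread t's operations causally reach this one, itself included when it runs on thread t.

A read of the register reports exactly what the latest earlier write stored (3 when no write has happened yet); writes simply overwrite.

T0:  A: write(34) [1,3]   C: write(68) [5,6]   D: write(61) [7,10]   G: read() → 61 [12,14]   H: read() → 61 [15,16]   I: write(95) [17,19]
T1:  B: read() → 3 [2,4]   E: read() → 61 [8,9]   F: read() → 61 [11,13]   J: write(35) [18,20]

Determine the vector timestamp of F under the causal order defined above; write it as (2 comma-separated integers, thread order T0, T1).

(3, 3)

root op B, invoked 2: fresh clock plus T1's own tick → (0, 1)
root op A, invoked 1: fresh clock plus T0's own tick → (1, 0)
invoked at 5, C merges VC(A)=(1, 0) and bumps T0's slot → (2, 0)
invoked at 7, D merges VC(C)=(2, 0) and bumps T0's slot → (3, 0)
invoked at 12, G merges VC(D)=(3, 0) and bumps T0's slot → (4, 0)
invoked at 8, E merges VC(B)=(0, 1), VC(D)=(3, 0) and bumps T1's slot → (3, 2)
invoked at 15, H merges VC(D)=(3, 0), VC(G)=(4, 0) and bumps T0's slot → (5, 0)
invoked at 11, F merges VC(D)=(3, 0), VC(E)=(3, 2) and bumps T1's slot → (3, 3)
invoked at 17, I merges VC(H)=(5, 0) and bumps T0's slot → (6, 0)
invoked at 18, J merges VC(F)=(3, 3) and bumps T1's slot → (3, 4)
target: VC(F) = (3, 3)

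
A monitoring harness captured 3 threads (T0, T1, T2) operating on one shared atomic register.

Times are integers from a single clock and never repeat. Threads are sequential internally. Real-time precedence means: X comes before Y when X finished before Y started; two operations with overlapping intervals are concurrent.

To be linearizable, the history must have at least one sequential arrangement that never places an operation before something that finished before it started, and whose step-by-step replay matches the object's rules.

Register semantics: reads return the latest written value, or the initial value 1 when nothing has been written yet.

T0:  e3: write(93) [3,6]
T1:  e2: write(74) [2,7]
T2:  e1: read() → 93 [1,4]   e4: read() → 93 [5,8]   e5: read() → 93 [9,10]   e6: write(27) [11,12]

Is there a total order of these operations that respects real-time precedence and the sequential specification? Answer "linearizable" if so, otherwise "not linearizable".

a witness: e2, e3, e1, e4, e5, e6
after step 1 (e2 write(74)): value 74
after step 2 (e3 write(93)): value 93
after step 3 (e1 read() → 93): value 93
after step 4 (e4 read() → 93): value 93
after step 5 (e5 read() → 93): value 93
after step 6 (e6 write(27)): value 27

linearizable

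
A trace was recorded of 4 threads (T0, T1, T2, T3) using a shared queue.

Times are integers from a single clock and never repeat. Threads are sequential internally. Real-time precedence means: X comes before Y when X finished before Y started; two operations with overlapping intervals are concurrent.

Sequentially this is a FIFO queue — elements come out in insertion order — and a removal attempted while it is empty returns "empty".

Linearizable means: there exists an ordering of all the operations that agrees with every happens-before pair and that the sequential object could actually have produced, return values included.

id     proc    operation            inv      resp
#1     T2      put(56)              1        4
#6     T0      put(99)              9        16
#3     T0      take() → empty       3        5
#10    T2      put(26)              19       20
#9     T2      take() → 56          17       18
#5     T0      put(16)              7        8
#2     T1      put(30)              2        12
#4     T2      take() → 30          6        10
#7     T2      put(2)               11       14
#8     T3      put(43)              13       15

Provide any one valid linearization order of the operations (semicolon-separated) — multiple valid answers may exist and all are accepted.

#3; #2; #1; #4; #5; #6; #7; #8; #9; #10

after step 1 (#3 take() → empty): queue <>
after step 2 (#2 put(30)): queue <30>
after step 3 (#1 put(56)): queue <30,56>
after step 4 (#4 take() → 30): queue <56>
after step 5 (#5 put(16)): queue <56,16>
after step 6 (#6 put(99)): queue <56,16,99>
after step 7 (#7 put(2)): queue <56,16,99,2>
after step 8 (#8 put(43)): queue <56,16,99,2,43>
after step 9 (#9 take() → 56): queue <16,99,2,43>
after step 10 (#10 put(26)): queue <16,99,2,43,26>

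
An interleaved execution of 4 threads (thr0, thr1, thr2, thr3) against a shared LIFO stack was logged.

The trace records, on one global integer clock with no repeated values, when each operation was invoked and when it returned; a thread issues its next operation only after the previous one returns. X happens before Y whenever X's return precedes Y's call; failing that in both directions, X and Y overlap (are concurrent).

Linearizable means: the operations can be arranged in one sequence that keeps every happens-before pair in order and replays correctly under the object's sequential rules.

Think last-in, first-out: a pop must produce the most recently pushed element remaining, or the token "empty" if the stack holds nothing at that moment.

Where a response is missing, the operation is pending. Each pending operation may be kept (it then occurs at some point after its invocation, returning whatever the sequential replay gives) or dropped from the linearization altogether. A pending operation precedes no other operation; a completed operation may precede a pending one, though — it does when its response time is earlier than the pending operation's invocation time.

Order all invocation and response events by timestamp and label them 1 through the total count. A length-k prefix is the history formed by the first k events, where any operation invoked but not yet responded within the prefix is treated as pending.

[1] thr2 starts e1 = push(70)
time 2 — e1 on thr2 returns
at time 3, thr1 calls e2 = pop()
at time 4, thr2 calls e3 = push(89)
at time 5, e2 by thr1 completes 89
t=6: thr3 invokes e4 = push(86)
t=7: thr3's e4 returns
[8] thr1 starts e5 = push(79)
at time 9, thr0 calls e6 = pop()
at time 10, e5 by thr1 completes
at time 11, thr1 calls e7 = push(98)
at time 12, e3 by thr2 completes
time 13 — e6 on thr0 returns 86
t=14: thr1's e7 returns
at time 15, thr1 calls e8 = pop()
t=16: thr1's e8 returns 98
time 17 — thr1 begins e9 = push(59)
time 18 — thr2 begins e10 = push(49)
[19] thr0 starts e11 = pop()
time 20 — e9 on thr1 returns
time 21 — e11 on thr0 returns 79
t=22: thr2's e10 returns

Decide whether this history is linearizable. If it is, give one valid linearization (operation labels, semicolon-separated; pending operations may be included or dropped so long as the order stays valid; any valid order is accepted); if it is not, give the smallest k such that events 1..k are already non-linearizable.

linearizable — witness: e1; e3; e2; e4; e6; e5; e7; e8; e11; e9; e10

step 1: e1 push(70) — stack <70>
step 2: e3 push(89) — stack <70,89>
step 3: e2 pop() → 89 — stack <70>
step 4: e4 push(86) — stack <70,86>
step 5: e6 pop() → 86 — stack <70>
step 6: e5 push(79) — stack <70,79>
step 7: e7 push(98) — stack <70,79,98>
step 8: e8 pop() → 98 — stack <70,79>
step 9: e11 pop() → 79 — stack <70>
step 10: e9 push(59) — stack <70,59>
step 11: e10 push(49) — stack <70,59,49>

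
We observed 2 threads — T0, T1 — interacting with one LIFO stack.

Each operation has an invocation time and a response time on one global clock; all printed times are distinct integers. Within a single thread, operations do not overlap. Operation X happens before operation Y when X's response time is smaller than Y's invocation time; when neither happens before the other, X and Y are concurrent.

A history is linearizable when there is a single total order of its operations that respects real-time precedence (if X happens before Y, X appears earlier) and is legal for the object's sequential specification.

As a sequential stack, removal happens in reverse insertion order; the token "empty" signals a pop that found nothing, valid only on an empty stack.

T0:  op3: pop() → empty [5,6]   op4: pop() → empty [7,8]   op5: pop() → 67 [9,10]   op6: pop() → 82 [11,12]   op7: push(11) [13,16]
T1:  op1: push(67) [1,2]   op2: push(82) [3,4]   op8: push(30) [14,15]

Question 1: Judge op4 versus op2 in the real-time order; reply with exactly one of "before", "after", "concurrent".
after

op4 spans [7,8], op2 spans [3,4]
resp(op2)=4 < inv(op4)=7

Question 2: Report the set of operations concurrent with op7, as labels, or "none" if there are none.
op8

overlap test against op7 [13,16]: concurrent iff the interval meets 13..16
op1 [1,2]: before
op2 [3,4]: before
op3 [5,6]: before
op4 [7,8]: before
op5 [9,10]: before
op6 [11,12]: before
op8 [14,15]: concurrent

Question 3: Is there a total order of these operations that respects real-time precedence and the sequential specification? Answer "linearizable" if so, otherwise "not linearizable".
not linearizable

prefix check: 1..5 passes, 1..6 fails once op3's time-6 response joins
exactly one order of the 3 completed ops respects real time; the LIFO stack replay fails
sample order op1, op2, op3 stalls at step 3 — op3 pop() → empty has no legal effect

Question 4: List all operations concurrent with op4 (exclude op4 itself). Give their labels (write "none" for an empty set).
none

op4 runs from 7 to 8; window-overlapping ops are concurrent
op1 [1,2]: before
op2 [3,4]: before
op3 [5,6]: before
op5 [9,10]: after
op6 [11,12]: after
op7 [13,16]: after
op8 [14,15]: after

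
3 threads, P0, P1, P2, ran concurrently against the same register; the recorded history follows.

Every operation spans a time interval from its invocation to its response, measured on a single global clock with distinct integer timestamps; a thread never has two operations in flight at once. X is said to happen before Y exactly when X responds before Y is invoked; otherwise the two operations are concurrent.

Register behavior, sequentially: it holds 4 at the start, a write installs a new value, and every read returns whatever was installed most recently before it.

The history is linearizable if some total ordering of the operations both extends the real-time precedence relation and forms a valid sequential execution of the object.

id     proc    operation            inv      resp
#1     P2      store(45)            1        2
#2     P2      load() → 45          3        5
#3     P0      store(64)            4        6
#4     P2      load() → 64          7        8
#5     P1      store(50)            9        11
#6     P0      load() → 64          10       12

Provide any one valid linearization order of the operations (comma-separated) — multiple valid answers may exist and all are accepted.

#1, #2, #3, #4, #6, #5

1. #1 store(45), leaving value 45
2. #2 load() → 45, leaving value 45
3. #3 store(64), leaving value 64
4. #4 load() → 64, leaving value 64
5. #6 load() → 64, leaving value 64
6. #5 store(50), leaving value 50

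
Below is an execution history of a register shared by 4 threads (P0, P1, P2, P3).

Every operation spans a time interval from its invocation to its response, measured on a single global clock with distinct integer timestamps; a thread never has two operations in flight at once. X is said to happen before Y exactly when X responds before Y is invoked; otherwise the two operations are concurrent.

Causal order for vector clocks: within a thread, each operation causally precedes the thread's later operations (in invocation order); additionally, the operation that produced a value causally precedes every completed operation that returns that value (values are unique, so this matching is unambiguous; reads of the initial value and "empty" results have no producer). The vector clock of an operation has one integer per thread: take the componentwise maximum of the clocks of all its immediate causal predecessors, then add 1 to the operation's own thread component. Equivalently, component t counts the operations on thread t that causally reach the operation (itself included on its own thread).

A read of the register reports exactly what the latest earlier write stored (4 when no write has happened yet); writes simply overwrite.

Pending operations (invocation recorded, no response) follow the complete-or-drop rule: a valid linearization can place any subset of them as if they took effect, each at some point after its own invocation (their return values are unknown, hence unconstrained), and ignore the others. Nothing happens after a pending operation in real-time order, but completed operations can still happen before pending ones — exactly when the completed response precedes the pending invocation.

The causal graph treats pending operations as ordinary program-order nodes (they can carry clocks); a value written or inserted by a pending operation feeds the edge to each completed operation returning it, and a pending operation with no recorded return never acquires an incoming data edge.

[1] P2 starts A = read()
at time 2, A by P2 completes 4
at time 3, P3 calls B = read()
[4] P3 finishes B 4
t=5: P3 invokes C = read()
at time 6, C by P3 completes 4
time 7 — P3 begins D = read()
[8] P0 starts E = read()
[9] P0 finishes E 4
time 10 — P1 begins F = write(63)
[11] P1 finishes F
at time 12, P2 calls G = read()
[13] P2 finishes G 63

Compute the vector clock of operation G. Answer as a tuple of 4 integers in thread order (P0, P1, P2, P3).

B (invocation 3): nothing precedes it; P3's component alone gives (0, 0, 0, 1)
A (invocation 1): nothing precedes it; P2's component alone gives (0, 0, 1, 0)
F (invocation 10): nothing precedes it; P1's component alone gives (0, 1, 0, 0)
E (invocation 8): nothing precedes it; P0's component alone gives (1, 0, 0, 0)
C (invocation 5): componentwise max over VC(B)=(0, 0, 0, 1), +1 at P3, giving (0, 0, 0, 2)
D (invocation 7): componentwise max over VC(C)=(0, 0, 0, 2), +1 at P3, giving (0, 0, 0, 3)
G (invocation 12): componentwise max over VC(A)=(0, 0, 1, 0), VC(F)=(0, 1, 0, 0), +1 at P2, giving (0, 1, 2, 0)
target: VC(G) = (0, 1, 2, 0)

(0, 1, 2, 0)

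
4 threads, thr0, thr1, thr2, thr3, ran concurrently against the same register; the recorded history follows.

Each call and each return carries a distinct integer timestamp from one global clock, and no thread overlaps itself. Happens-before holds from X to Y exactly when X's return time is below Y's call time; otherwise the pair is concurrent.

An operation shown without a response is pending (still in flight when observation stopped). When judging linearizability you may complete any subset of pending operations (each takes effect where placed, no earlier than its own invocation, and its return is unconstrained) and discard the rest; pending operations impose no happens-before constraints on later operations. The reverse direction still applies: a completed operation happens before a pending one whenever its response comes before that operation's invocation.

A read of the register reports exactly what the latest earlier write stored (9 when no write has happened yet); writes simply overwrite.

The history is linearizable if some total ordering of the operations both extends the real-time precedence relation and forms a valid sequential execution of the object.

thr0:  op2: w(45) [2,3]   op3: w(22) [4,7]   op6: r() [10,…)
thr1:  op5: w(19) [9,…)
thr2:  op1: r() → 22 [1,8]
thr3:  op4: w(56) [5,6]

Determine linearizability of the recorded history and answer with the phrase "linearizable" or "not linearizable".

witness order: op2, op3, op1, op4
after step 1 (op2 w(45)): value 45
after step 2 (op3 w(22)): value 22
after step 3 (op1 r() → 22): value 22
after step 4 (op4 w(56)): value 56

linearizable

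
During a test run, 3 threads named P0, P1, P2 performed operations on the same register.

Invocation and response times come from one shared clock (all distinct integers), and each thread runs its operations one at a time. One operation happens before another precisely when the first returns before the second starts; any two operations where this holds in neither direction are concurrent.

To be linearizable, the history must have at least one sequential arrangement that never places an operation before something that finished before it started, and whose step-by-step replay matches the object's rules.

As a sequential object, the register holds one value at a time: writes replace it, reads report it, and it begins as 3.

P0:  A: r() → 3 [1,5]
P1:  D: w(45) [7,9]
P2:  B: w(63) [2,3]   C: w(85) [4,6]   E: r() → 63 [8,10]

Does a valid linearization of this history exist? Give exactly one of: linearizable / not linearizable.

events 1..9 are fine; event 10 — the response of E at time 10 — makes the prefix non-linearizable
6 orders of the 5 completed register ops respect real time; none is legal
one such order, A, B, C, D, E, breaks at step 5 where E r() → 63 is illegal
one such order, A, B, C, E, D, breaks at step 4 where E r() → 63 is illegal

not linearizable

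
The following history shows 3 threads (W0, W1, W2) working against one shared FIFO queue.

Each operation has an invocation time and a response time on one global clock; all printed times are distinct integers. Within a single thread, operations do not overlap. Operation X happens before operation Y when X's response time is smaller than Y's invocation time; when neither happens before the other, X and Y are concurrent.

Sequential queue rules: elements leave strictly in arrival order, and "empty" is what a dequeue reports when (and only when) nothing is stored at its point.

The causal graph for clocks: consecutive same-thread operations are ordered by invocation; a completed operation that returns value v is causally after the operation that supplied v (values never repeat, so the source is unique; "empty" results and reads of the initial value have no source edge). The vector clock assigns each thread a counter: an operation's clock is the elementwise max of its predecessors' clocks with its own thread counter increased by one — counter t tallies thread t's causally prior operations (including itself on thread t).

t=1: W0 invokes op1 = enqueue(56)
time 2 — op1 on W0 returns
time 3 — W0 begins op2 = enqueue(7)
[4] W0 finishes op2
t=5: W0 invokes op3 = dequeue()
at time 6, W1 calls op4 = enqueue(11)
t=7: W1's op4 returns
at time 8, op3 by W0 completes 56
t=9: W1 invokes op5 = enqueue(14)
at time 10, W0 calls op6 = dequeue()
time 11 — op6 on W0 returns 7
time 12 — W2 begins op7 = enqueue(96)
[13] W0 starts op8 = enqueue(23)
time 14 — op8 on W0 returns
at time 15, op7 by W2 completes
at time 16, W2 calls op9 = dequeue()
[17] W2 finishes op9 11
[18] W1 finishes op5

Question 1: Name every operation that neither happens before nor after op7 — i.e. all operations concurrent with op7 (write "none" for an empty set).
op7 spans [12,15]: anything still running between times 12 and 15 counts as concurrent
op1 [1,2]: before
op2 [3,4]: before
op3 [5,8]: before
op4 [6,7]: before
op5 [9,18]: concurrent
op6 [10,11]: before
op8 [13,14]: concurrent
op9 [16,17]: after

op5, op8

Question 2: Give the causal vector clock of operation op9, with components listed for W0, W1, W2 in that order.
op7 (invocation 12): nothing precedes it; W2's component alone gives (0, 0, 1)
op4 (invocation 6): nothing precedes it; W1's component alone gives (0, 1, 0)
op1 (invocation 1): nothing precedes it; W0's component alone gives (1, 0, 0)
VC(op5, invoked at 9): max of VC(op4)=(0, 1, 0), then +1 on thread W1 → (0, 2, 0)
VC(op2, invoked at 3): max of VC(op1)=(1, 0, 0), then +1 on thread W0 → (2, 0, 0)
VC(op9, invoked at 16): max of VC(op4)=(0, 1, 0), VC(op7)=(0, 0, 1), then +1 on thread W2 → (0, 1, 2)
VC(op3, invoked at 5): max of VC(op1)=(1, 0, 0), VC(op2)=(2, 0, 0), then +1 on thread W0 → (3, 0, 0)
VC(op6, invoked at 10): max of VC(op2)=(2, 0, 0), VC(op3)=(3, 0, 0), then +1 on thread W0 → (4, 0, 0)
VC(op8, invoked at 13): max of VC(op6)=(4, 0, 0), then +1 on thread W0 → (5, 0, 0)
target: VC(op9) = (0, 1, 2)

(0, 1, 2)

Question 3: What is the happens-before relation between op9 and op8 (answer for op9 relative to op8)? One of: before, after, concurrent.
op9 spans [16,17], op8 spans [13,14]
resp(op8)=14 < inv(op9)=16

after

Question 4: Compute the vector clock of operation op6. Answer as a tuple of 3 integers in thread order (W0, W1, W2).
invoked at 12, op7 has no predecessors; its own W2 bump gives (0, 0, 1)
invoked at 6, op4 has no predecessors; its own W1 bump gives (0, 1, 0)
invoked at 1, op1 has no predecessors; its own W0 bump gives (1, 0, 0)
op5 (invocation 9): componentwise max over VC(op4)=(0, 1, 0), +1 at W1, giving (0, 2, 0)
op2 (invocation 3): componentwise max over VC(op1)=(1, 0, 0), +1 at W0, giving (2, 0, 0)
op9 (invocation 16): componentwise max over VC(op4)=(0, 1, 0), VC(op7)=(0, 0, 1), +1 at W2, giving (0, 1, 2)
op3 (invocation 5): componentwise max over VC(op1)=(1, 0, 0), VC(op2)=(2, 0, 0), +1 at W0, giving (3, 0, 0)
op6 (invocation 10): componentwise max over VC(op2)=(2, 0, 0), VC(op3)=(3, 0, 0), +1 at W0, giving (4, 0, 0)
op8 (invocation 13): componentwise max over VC(op6)=(4, 0, 0), +1 at W0, giving (5, 0, 0)
target: VC(op6) = (4, 0, 0)

(4, 0, 0)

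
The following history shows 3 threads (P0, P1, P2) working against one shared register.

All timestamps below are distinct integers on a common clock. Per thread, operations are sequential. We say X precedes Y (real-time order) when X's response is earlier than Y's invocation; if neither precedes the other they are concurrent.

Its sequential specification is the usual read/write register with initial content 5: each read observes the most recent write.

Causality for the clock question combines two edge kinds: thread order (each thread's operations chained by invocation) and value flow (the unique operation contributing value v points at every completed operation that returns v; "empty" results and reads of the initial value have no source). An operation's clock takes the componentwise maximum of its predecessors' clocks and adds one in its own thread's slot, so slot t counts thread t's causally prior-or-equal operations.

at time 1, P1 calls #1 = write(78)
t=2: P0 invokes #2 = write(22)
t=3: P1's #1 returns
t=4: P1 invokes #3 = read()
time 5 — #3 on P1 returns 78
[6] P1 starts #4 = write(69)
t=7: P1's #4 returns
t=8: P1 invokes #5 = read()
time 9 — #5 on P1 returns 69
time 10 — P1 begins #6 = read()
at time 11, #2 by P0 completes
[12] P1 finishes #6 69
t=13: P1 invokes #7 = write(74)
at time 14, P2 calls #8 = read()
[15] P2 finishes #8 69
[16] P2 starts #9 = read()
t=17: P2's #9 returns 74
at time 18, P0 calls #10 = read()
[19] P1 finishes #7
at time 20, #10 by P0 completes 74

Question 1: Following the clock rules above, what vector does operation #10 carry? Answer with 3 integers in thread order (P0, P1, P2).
invoked at 1, #1 has no predecessors; its own P1 bump gives (0, 1, 0)
invoked at 2, #2 has no predecessors; its own P0 bump gives (1, 0, 0)
VC(#3, invoked at 4): max of VC(#1)=(0, 1, 0), then +1 on thread P1 → (0, 2, 0)
VC(#4, invoked at 6): max of VC(#3)=(0, 2, 0), then +1 on thread P1 → (0, 3, 0)
VC(#8, invoked at 14): max of VC(#4)=(0, 3, 0), then +1 on thread P2 → (0, 3, 1)
VC(#5, invoked at 8): max of VC(#4)=(0, 3, 0), then +1 on thread P1 → (0, 4, 0)
VC(#6, invoked at 10): max of VC(#4)=(0, 3, 0), VC(#5)=(0, 4, 0), then +1 on thread P1 → (0, 5, 0)
VC(#7, invoked at 13): max of VC(#6)=(0, 5, 0), then +1 on thread P1 → (0, 6, 0)
VC(#9, invoked at 16): max of VC(#7)=(0, 6, 0), VC(#8)=(0, 3, 1), then +1 on thread P2 → (0, 6, 2)
VC(#10, invoked at 18): max of VC(#2)=(1, 0, 0), VC(#7)=(0, 6, 0), then +1 on thread P0 → (2, 6, 0)
target: VC(#10) = (2, 6, 0)

(2, 6, 0)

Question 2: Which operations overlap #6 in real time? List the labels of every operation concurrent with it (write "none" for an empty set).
#6 runs from 10 to 12; window-overlapping ops are concurrent
#1 [1,3]: before
#2 [2,11]: concurrent
#3 [4,5]: before
#4 [6,7]: before
#5 [8,9]: before
#7 [13,19]: after
#8 [14,15]: after
#9 [16,17]: after
#10 [18,20]: after

#2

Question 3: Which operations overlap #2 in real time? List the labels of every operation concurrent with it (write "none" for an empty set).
concurrent with #2 ([2,11]): every op whose interval crosses 2..11
#1 [1,3]: concurrent
#3 [4,5]: concurrent
#4 [6,7]: concurrent
#5 [8,9]: concurrent
#6 [10,12]: concurrent
#7 [13,19]: after
#8 [14,15]: after
#9 [16,17]: after
#10 [18,20]: after

#1, #3, #4, #5, #6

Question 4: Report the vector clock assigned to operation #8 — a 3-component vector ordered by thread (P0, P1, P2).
#1 (invocation 1): nothing precedes it; P1's component alone gives (0, 1, 0)
#2 (invocation 2): nothing precedes it; P0's component alone gives (1, 0, 0)
#3, invoked 4, takes VC(#1)=(0, 1, 0) under max, adds 1 for P1 → (0, 2, 0)
#4, invoked 6, takes VC(#3)=(0, 2, 0) under max, adds 1 for P1 → (0, 3, 0)
#8, invoked 14, takes VC(#4)=(0, 3, 0) under max, adds 1 for P2 → (0, 3, 1)
#5, invoked 8, takes VC(#4)=(0, 3, 0) under max, adds 1 for P1 → (0, 4, 0)
#6, invoked 10, takes VC(#4)=(0, 3, 0), VC(#5)=(0, 4, 0) under max, adds 1 for P1 → (0, 5, 0)
#7, invoked 13, takes VC(#6)=(0, 5, 0) under max, adds 1 for P1 → (0, 6, 0)
#9, invoked 16, takes VC(#7)=(0, 6, 0), VC(#8)=(0, 3, 1) under max, adds 1 for P2 → (0, 6, 2)
#10, invoked 18, takes VC(#2)=(1, 0, 0), VC(#7)=(0, 6, 0) under max, adds 1 for P0 → (2, 6, 0)
target: VC(#8) = (0, 3, 1)

(0, 3, 1)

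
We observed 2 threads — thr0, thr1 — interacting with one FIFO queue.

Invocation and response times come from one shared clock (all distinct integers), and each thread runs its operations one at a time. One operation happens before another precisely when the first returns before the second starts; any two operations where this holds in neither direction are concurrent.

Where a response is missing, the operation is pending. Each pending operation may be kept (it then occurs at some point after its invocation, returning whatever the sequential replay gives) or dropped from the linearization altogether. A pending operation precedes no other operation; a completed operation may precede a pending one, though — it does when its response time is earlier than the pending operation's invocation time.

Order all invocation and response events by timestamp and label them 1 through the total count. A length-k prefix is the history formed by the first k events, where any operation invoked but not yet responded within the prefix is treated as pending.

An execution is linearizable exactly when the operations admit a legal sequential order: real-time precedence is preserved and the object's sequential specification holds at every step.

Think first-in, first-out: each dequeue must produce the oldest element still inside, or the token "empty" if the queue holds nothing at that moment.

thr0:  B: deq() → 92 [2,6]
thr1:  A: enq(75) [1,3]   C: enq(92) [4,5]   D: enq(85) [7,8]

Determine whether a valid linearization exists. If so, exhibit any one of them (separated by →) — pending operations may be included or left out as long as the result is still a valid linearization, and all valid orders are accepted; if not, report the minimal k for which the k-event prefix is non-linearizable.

the violation lands at event 6, B's response at time 6: events 1..5 linearize, events 1..6 do not
every one of the 3 real-time-consistent orders over 3 completed FIFO queue ops fails the sequential spec
take A, B, C: step 2 already fails, because B deq() → 92 cannot occur there
take A, C, B: step 3 already fails, because B deq() → 92 cannot occur there

not linearizable — minimal violating prefix: 6 events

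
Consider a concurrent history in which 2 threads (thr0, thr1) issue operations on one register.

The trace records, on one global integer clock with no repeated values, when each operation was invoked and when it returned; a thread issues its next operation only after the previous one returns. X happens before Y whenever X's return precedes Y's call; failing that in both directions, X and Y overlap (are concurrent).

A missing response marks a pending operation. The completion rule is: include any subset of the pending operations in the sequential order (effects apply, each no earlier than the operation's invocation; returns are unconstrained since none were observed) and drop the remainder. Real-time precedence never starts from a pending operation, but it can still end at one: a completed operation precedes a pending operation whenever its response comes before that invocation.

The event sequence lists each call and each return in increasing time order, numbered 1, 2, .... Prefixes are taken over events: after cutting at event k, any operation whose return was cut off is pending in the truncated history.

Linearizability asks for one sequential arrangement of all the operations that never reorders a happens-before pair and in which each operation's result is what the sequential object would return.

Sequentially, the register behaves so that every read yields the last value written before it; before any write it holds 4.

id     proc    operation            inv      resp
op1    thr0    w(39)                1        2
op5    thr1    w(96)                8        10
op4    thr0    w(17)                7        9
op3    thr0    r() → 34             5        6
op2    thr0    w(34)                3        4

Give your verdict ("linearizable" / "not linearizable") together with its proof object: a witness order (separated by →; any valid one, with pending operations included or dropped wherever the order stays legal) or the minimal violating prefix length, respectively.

linearizable — witness: op1 → op2 → op3 → op4 → op5

1. op1 w(39), leaving value 39
2. op2 w(34), leaving value 34
3. op3 r() → 34, leaving value 34
4. op4 w(17), leaving value 17
5. op5 w(96), leaving value 96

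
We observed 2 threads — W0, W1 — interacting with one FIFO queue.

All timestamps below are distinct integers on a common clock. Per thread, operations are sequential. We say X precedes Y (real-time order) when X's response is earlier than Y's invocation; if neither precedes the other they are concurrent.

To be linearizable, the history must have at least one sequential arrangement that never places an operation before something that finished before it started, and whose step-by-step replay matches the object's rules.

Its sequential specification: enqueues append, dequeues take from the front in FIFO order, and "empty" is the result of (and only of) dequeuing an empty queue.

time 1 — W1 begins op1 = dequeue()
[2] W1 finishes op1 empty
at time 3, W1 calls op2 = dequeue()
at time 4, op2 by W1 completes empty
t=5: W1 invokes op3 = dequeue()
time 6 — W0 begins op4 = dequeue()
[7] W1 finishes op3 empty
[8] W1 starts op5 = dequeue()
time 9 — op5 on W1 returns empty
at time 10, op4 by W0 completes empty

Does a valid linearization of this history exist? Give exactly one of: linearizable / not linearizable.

witness order: op1, op2, op3, op4, op5
step 1: op1 dequeue() → empty — queue <>
step 2: op2 dequeue() → empty — queue <>
step 3: op3 dequeue() → empty — queue <>
step 4: op4 dequeue() → empty — queue <>
step 5: op5 dequeue() → empty — queue <>

linearizable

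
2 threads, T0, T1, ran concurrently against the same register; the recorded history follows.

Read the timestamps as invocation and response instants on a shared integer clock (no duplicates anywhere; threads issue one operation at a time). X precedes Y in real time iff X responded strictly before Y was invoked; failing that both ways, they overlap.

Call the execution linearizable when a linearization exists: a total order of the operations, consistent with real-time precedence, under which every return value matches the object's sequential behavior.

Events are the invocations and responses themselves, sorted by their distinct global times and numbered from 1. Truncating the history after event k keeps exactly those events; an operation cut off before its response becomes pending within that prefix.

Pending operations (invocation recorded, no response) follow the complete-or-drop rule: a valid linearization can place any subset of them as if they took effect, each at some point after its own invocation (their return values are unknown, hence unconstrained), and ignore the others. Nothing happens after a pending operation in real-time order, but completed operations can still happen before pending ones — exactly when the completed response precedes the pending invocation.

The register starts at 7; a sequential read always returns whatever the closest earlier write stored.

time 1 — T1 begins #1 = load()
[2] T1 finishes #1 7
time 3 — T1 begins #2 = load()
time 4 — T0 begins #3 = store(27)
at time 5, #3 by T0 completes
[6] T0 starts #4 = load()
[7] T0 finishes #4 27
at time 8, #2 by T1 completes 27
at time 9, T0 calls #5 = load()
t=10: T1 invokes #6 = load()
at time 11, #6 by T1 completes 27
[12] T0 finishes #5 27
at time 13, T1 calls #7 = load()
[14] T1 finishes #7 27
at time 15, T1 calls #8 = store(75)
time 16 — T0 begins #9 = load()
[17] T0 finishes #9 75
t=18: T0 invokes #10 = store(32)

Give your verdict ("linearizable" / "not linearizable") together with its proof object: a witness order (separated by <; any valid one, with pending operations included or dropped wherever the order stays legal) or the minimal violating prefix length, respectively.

linearizable — witness: #1 < #3 < #2 < #4 < #5 < #6 < #7 < #8 < #9

after step 1 (#1 load() → 7): value 7
after step 2 (#3 store(27)): value 27
after step 3 (#2 load() → 27): value 27
after step 4 (#4 load() → 27): value 27
after step 5 (#5 load() → 27): value 27
after step 6 (#6 load() → 27): value 27
after step 7 (#7 load() → 27): value 27
after step 8 (#8 store(75) (pending, included)): value 75
after step 9 (#9 load() → 75): value 75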